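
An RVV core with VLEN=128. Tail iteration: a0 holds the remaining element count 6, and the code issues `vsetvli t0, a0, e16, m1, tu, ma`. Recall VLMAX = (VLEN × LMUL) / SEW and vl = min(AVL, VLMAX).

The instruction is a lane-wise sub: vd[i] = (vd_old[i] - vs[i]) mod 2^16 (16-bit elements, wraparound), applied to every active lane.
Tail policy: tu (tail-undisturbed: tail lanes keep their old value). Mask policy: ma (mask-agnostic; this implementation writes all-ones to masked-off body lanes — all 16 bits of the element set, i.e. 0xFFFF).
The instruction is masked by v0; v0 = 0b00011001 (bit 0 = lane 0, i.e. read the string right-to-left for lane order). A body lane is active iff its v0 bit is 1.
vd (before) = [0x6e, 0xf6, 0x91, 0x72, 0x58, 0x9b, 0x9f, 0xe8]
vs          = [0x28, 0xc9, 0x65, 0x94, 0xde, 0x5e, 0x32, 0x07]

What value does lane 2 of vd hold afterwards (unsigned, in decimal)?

VLMAX = VLEN×LMUL/SEW = 128×1/16 = 8
AVL=6 ≤ VLMAX=8, so vl = 6
  i=0: sub(0x6e,0x28) → 70
  i=1: mask-off/ones → 65535
  i=2: mask-off/ones → 65535
  i=3: sub(0x72,0x94) → 65502
  i=4: sub(0x58,0xde) → 65402
  i=5: mask-off/ones → 65535
  i=6: tail/keep → 159
  i=7: tail/keep → 232

vd[2] = 65535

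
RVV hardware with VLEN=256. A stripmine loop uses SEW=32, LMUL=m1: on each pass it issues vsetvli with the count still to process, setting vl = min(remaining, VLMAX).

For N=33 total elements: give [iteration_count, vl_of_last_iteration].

[iterations, last_vl] = [5, 1]

VLMAX = VLEN×LMUL/SEW = 256×1/32 = 8
N=33: ⌈33/8⌉ = 5 iters; last vl = 33 − 4×8 = 1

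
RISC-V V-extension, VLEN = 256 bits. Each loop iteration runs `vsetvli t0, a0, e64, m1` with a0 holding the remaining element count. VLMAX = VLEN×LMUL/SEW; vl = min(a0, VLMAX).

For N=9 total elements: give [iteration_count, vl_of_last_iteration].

lanes per group: 256·1/64 = 4
N=9: ⌈9/4⌉ = 3 iters; last vl = 9 − 2×4 = 1

[iterations, last_vl] = [3, 1]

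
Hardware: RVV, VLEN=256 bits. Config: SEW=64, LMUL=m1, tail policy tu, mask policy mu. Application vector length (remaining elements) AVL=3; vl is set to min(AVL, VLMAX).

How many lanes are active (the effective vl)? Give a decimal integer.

lanes per group: 256·1/64 = 4
vl ← min(3, 4) = 3

vl = 3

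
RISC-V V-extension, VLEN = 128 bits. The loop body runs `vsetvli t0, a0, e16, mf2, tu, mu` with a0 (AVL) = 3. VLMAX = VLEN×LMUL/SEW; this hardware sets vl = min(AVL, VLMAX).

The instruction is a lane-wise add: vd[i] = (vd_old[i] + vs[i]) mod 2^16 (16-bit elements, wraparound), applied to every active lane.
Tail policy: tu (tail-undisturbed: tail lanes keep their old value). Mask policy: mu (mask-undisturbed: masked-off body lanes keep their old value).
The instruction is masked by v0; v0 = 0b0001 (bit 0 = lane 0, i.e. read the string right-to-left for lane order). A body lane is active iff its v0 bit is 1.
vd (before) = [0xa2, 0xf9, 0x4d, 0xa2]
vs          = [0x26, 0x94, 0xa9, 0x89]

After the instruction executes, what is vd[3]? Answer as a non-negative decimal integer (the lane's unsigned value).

VLMAX = VLEN×LMUL/SEW = 128×1/2/16 = 4
vl = min(AVL, VLMAX) = min(3, 4) = 3
lane  0: add(0xa2,0x26) ⇒ 0xc8
lane  1: mask-off/keep ⇒ 0xf9
lane  2: mask-off/keep ⇒ 0x4d
lane  3: tail/keep ⇒ 0xa2

vd[3] = 162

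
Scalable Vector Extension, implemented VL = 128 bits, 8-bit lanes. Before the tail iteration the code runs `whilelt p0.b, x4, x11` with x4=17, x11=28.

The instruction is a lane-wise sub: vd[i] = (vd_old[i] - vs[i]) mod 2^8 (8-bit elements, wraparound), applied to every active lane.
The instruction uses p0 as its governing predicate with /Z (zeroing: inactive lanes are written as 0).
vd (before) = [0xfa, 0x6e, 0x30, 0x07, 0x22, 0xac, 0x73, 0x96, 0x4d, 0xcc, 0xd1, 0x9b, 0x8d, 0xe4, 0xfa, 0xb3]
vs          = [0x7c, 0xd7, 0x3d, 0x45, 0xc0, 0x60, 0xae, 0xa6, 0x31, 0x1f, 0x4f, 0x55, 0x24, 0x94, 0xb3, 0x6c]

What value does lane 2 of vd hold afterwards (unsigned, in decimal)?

vd[2] = 243

register lanes = 128/8 = 16
whilelt: lane j active iff 17+j < 28 → j < 11 → 11 active
lane  0: sub(0xfa,0x7c) ⇒ 0x7e
lane  1: sub(0x6e,0xd7) ⇒ 0x97
lane  2: sub(0x30,0x3d) ⇒ 0xf3
lane  3: sub(0x07,0x45) ⇒ 0xc2
lane  4: sub(0x22,0xc0) ⇒ 0x62
lane  5: sub(0xac,0x60) ⇒ 0x4c
lane  6: sub(0x73,0xae) ⇒ 0xc5
lane  7: sub(0x96,0xa6) ⇒ 0xf0
lane  8: sub(0x4d,0x31) ⇒ 0x1c
lane  9: sub(0xcc,0x1f) ⇒ 0xad
lane 10: sub(0xd1,0x4f) ⇒ 0x82
lane 11: tail/zero ⇒ 0x00
lane 12: tail/zero ⇒ 0x00
lane 13: tail/zero ⇒ 0x00
lane 14: tail/zero ⇒ 0x00
lane 15: tail/zero ⇒ 0x00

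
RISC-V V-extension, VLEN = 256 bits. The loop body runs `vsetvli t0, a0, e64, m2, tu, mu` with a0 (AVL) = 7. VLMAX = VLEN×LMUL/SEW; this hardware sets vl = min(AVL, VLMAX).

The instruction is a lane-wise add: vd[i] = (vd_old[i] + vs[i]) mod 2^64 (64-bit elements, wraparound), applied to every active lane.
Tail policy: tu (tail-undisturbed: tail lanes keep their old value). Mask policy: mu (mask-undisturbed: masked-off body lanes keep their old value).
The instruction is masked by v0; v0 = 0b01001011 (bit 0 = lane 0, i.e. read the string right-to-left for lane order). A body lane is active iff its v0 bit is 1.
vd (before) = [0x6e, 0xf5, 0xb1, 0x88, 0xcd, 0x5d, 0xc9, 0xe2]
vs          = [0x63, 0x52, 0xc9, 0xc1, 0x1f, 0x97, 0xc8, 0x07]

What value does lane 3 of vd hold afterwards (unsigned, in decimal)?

VLMAX = VLEN×LMUL/SEW = 256×2/64 = 8
AVL=7 ≤ VLMAX=8, so vl = 7
  i=0: add(0x6e,0x63) → 209
  i=1: add(0xf5,0x52) → 327
  i=2: mask-off/keep → 177
  i=3: add(0x88,0xc1) → 329
  i=4: mask-off/keep → 205
  i=5: mask-off/keep → 93
  i=6: add(0xc9,0xc8) → 401
  i=7: tail/keep → 226

vd[3] = 329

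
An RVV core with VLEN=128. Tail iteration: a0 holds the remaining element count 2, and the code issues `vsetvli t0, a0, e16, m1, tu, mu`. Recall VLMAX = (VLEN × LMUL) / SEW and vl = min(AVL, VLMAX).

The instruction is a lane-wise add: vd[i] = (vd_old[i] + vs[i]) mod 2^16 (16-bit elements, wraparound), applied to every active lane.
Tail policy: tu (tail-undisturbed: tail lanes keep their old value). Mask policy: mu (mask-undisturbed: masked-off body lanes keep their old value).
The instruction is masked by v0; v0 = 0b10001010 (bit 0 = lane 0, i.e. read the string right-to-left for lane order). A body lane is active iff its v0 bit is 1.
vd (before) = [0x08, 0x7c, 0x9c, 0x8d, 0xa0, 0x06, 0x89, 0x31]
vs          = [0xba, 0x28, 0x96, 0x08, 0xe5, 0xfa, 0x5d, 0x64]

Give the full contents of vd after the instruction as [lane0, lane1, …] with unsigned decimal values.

vd = [8, 164, 156, 141, 160, 6, 137, 49]

lanes per group: 128·1/16 = 8
AVL=2 ≤ VLMAX=8, so vl = 2
vd[0] mask-off/keep -> 0x08
vd[1] add(0x7c,0x28) -> 0xa4
vd[2] tail/keep -> 0x9c
vd[3] tail/keep -> 0x8d
vd[4] tail/keep -> 0xa0
vd[5] tail/keep -> 0x06
vd[6] tail/keep -> 0x89
vd[7] tail/keep -> 0x31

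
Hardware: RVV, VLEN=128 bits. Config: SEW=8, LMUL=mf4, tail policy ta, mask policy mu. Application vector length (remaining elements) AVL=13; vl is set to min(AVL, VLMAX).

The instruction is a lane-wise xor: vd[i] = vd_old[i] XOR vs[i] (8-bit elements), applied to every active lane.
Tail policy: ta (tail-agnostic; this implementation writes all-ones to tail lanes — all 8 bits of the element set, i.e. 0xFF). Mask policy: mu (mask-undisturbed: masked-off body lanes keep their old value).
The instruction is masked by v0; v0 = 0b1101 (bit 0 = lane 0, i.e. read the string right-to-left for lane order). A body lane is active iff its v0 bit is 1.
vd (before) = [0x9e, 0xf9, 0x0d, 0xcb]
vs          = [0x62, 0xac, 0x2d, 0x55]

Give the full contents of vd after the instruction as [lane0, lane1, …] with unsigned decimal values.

VLMAX = VLEN×LMUL/SEW = 128×1/4/8 = 4
AVL=13 > VLMAX=4, so vl = 4
vd[0] xor(0x9e,0x62) -> 0xfc
vd[1] mask-off/keep -> 0xf9
vd[2] xor(0x0d,0x2d) -> 0x20
vd[3] xor(0xcb,0x55) -> 0x9e

vd = [252, 249, 32, 158]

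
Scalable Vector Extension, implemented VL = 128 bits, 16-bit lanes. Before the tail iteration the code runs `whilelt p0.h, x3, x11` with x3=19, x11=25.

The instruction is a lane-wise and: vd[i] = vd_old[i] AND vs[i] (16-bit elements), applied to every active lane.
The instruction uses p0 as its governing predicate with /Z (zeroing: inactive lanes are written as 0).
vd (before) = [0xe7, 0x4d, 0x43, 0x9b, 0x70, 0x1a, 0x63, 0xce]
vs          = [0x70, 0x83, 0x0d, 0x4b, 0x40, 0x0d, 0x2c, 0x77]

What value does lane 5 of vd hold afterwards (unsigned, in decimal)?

128-bit reg / 16-bit elem → 8 lanes
active while 19+j < 25, i.e. j ∈ [0,6) capped at 8 ⇒ 6
lane  0: and(0xe7,0x70) ⇒ 0x60
lane  1: and(0x4d,0x83) ⇒ 0x01
lane  2: and(0x43,0x0d) ⇒ 0x01
lane  3: and(0x9b,0x4b) ⇒ 0x0b
lane  4: and(0x70,0x40) ⇒ 0x40
lane  5: and(0x1a,0x0d) ⇒ 0x08
lane  6: tail/zero ⇒ 0x00
lane  7: tail/zero ⇒ 0x00

vd[5] = 8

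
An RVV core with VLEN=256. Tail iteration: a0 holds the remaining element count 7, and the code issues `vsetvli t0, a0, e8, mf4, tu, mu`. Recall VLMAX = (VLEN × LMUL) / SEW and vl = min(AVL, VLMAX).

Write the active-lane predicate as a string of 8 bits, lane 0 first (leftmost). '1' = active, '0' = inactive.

predicate = 11111110

VLMAX = VLEN×LMUL/SEW = 256×1/4/8 = 8
vl ← min(7, 8) = 7
bits (lane 0 leftmost): 11111110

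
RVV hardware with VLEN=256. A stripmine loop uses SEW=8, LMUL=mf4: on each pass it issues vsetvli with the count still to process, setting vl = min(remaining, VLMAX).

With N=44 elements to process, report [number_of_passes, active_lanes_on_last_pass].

[iterations, last_vl] = [6, 4]

VLMAX = (256 × 1/4) / 8 = 8 lanes
44 elements at 8/iter → 6 passes, remainder 4 on the last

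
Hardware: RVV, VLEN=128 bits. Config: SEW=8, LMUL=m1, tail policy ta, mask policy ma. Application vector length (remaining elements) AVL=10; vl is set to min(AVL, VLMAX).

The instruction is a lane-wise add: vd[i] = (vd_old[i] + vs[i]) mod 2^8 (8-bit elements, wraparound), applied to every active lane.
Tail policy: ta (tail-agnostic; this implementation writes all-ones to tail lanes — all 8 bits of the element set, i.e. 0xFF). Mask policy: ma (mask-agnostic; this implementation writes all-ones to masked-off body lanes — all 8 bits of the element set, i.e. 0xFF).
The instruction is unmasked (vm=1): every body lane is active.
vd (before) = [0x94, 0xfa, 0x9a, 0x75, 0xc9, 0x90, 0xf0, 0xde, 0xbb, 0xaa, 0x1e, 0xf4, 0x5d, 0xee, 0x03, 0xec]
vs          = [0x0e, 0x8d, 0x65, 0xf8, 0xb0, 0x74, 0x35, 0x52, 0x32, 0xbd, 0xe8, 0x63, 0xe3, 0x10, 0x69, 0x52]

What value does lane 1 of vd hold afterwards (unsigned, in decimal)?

VLMAX = (128 × 1) / 8 = 16 lanes
AVL=10 ≤ VLMAX=16, so vl = 10
vd[0] add(0x94,0x0e) -> 0xa2
vd[1] add(0xfa,0x8d) -> 0x87
vd[2] add(0x9a,0x65) -> 0xff
vd[3] add(0x75,0xf8) -> 0x6d
vd[4] add(0xc9,0xb0) -> 0x79
vd[5] add(0x90,0x74) -> 0x04
vd[6] add(0xf0,0x35) -> 0x25
vd[7] add(0xde,0x52) -> 0x30
vd[8] add(0xbb,0x32) -> 0xed
vd[9] add(0xaa,0xbd) -> 0x67
vd[10] tail/ones -> 0xff
vd[11] tail/ones -> 0xff
vd[12] tail/ones -> 0xff
vd[13] tail/ones -> 0xff
vd[14] tail/ones -> 0xff
vd[15] tail/ones -> 0xff

vd[1] = 135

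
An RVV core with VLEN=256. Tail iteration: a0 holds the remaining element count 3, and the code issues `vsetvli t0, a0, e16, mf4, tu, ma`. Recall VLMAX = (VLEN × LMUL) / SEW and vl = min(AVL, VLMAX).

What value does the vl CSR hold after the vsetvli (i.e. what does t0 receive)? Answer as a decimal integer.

vl = 3

VLMAX = (256 × 1/4) / 16 = 4 lanes
vl = min(AVL, VLMAX) = min(3, 4) = 3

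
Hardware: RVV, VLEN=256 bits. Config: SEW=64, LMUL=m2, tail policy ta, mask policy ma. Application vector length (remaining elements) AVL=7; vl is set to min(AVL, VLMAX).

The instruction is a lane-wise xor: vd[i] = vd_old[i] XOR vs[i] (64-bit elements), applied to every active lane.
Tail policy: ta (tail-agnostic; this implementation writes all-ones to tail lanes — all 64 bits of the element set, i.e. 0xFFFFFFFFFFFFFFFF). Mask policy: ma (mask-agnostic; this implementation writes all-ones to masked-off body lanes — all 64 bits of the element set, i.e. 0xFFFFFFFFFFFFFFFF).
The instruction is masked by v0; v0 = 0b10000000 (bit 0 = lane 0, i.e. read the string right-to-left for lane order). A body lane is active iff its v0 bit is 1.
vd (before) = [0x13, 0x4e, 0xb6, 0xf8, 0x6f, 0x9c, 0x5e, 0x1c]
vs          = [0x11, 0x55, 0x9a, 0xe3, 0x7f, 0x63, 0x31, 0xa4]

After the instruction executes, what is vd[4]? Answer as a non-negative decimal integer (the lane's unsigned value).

vd[4] = 18446744073709551615

VLMAX = (256 × 2) / 64 = 8 lanes
vl = min(AVL, VLMAX) = min(7, 8) = 7
  i=0: mask-off/ones → 18446744073709551615
  i=1: mask-off/ones → 18446744073709551615
  i=2: mask-off/ones → 18446744073709551615
  i=3: mask-off/ones → 18446744073709551615
  i=4: mask-off/ones → 18446744073709551615
  i=5: mask-off/ones → 18446744073709551615
  i=6: mask-off/ones → 18446744073709551615
  i=7: tail/ones → 18446744073709551615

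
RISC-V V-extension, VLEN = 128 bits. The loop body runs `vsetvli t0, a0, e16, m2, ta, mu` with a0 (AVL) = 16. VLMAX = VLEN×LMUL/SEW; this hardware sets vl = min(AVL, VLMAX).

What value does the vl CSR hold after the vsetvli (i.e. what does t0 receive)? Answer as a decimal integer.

vl = 16

VLMAX = VLEN×LMUL/SEW = 128×2/16 = 16
vl = min(AVL, VLMAX) = min(16, 16) = 16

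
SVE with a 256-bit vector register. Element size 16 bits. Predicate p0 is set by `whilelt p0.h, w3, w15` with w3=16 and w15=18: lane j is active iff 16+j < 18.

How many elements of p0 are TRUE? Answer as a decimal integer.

register lanes = 256/16 = 16
p0[j] = (16+j < 18); true for j=0..1 → 2 lanes set

vl = 2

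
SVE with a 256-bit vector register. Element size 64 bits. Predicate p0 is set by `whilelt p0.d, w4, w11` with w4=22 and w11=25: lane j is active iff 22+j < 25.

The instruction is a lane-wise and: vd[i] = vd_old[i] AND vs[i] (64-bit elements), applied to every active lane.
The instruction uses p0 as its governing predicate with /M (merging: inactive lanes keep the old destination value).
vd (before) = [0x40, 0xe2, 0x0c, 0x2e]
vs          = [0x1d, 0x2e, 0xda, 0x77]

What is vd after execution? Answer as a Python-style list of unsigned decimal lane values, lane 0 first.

lane count: 256 div 64 = 4
active while 22+j < 25, i.e. j ∈ [0,3) capped at 4 ⇒ 3
  i=0: and(0x40,0x1d) → 0
  i=1: and(0xe2,0x2e) → 34
  i=2: and(0x0c,0xda) → 8
  i=3: tail/keep → 46

vd = [0, 34, 8, 46]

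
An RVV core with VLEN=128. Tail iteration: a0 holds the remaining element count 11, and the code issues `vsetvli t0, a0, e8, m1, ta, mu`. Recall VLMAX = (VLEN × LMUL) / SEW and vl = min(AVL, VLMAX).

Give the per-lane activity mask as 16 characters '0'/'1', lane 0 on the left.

VLMAX = VLEN×LMUL/SEW = 128×1/8 = 16
vl = min(AVL, VLMAX) = min(11, 16) = 11
bits (lane 0 leftmost): 1111111111100000

predicate = 1111111111100000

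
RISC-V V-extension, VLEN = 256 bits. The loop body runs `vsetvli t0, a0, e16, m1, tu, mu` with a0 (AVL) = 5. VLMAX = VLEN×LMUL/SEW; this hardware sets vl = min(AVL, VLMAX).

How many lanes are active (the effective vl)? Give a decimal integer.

vl = 5

VLMAX = (256 × 1) / 16 = 16 lanes
vl ← min(5, 16) = 5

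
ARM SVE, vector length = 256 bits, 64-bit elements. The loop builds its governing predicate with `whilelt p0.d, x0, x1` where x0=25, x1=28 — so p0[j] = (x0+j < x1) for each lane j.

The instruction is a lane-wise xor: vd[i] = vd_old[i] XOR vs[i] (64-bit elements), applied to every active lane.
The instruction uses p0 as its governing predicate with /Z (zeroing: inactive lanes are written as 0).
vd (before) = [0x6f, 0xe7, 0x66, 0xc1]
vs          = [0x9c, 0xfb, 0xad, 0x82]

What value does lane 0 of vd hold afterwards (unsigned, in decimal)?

256-bit reg / 64-bit elem → 4 lanes
p0[j] = (25+j < 28); true for j=0..2 → 3 lanes set
[0] xor(0x6f,0x9c) = 0xf3
[1] xor(0xe7,0xfb) = 0x1c
[2] xor(0x66,0xad) = 0xcb
[3] tail/zero = 0x00

vd[0] = 243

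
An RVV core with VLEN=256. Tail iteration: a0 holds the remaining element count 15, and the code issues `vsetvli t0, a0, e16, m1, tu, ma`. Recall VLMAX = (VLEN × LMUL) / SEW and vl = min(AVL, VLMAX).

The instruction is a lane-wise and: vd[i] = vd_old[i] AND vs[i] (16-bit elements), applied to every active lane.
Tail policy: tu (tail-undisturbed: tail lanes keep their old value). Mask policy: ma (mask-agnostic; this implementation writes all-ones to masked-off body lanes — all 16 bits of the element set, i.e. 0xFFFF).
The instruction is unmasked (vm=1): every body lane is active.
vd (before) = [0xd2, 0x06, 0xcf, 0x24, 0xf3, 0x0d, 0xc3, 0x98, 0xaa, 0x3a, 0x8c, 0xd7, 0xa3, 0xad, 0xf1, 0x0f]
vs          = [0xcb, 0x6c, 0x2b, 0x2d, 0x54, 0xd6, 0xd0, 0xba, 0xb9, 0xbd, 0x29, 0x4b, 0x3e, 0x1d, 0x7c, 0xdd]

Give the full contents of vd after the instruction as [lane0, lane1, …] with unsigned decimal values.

vd = [194, 4, 11, 36, 80, 4, 192, 152, 168, 56, 8, 67, 34, 13, 112, 15]

lanes per group: 256·1/16 = 16
AVL=15 ≤ VLMAX=16, so vl = 15
vd[0] and(0xd2,0xcb) -> 0xc2
vd[1] and(0x06,0x6c) -> 0x04
vd[2] and(0xcf,0x2b) -> 0x0b
vd[3] and(0x24,0x2d) -> 0x24
vd[4] and(0xf3,0x54) -> 0x50
vd[5] and(0x0d,0xd6) -> 0x04
vd[6] and(0xc3,0xd0) -> 0xc0
vd[7] and(0x98,0xba) -> 0x98
vd[8] and(0xaa,0xb9) -> 0xa8
vd[9] and(0x3a,0xbd) -> 0x38
vd[10] and(0x8c,0x29) -> 0x08
vd[11] and(0xd7,0x4b) -> 0x43
vd[12] and(0xa3,0x3e) -> 0x22
vd[13] and(0xad,0x1d) -> 0x0d
vd[14] and(0xf1,0x7c) -> 0x70
vd[15] tail/keep -> 0x0f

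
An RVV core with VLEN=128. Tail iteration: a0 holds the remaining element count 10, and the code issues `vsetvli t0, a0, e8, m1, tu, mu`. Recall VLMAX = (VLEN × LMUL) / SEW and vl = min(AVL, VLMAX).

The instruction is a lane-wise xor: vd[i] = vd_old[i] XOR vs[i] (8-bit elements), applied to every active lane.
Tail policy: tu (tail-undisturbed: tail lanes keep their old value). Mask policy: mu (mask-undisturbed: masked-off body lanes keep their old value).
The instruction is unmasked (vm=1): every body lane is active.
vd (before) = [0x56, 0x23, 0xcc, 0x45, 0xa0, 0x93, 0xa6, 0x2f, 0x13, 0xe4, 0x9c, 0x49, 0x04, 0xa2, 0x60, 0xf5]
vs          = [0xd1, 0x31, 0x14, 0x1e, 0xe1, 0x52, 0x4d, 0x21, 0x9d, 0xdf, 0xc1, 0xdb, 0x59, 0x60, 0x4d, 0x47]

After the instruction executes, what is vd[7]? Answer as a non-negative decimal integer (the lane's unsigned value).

vd[7] = 14

VLMAX = (128 × 1) / 8 = 16 lanes
AVL=10 ≤ VLMAX=16, so vl = 10
[0] xor(0x56,0xd1) = 0x87
[1] xor(0x23,0x31) = 0x12
[2] xor(0xcc,0x14) = 0xd8
[3] xor(0x45,0x1e) = 0x5b
[4] xor(0xa0,0xe1) = 0x41
[5] xor(0x93,0x52) = 0xc1
[6] xor(0xa6,0x4d) = 0xeb
[7] xor(0x2f,0x21) = 0x0e
[8] xor(0x13,0x9d) = 0x8e
[9] xor(0xe4,0xdf) = 0x3b
[10] tail/keep = 0x9c
[11] tail/keep = 0x49
[12] tail/keep = 0x04
[13] tail/keep = 0xa2
[14] tail/keep = 0x60
[15] tail/keep = 0xf5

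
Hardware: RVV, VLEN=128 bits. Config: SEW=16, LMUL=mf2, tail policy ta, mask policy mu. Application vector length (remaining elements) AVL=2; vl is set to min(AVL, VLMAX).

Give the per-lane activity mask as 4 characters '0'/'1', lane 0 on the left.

predicate = 1100

VLMAX = VLEN×LMUL/SEW = 128×1/2/16 = 4
vl ← min(2, 4) = 2
bits (lane 0 leftmost): 1100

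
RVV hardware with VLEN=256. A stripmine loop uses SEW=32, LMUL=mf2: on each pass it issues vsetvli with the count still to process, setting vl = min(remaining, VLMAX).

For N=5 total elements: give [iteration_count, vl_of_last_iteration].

[iterations, last_vl] = [2, 1]

VLMAX = VLEN×LMUL/SEW = 256×1/2/32 = 4
iterations = ceil(5/4) = 2; final-pass vl = 1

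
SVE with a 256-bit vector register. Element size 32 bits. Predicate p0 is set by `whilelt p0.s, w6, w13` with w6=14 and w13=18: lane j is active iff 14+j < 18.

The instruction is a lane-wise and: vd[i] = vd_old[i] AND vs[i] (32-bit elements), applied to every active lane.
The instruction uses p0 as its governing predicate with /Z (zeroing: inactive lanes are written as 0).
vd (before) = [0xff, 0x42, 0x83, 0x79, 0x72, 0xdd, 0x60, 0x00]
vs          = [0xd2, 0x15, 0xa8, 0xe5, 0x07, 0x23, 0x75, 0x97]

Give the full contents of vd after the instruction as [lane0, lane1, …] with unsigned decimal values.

vd = [210, 0, 128, 97, 0, 0, 0, 0]

lane count: 256 div 32 = 8
whilelt: lane j active iff 14+j < 18 → j < 4 → 4 active
lane  0: and(0xff,0xd2) ⇒ 0xd2
lane  1: and(0x42,0x15) ⇒ 0x00
lane  2: and(0x83,0xa8) ⇒ 0x80
lane  3: and(0x79,0xe5) ⇒ 0x61
lane  4: tail/zero ⇒ 0x00
lane  5: tail/zero ⇒ 0x00
lane  6: tail/zero ⇒ 0x00
lane  7: tail/zero ⇒ 0x00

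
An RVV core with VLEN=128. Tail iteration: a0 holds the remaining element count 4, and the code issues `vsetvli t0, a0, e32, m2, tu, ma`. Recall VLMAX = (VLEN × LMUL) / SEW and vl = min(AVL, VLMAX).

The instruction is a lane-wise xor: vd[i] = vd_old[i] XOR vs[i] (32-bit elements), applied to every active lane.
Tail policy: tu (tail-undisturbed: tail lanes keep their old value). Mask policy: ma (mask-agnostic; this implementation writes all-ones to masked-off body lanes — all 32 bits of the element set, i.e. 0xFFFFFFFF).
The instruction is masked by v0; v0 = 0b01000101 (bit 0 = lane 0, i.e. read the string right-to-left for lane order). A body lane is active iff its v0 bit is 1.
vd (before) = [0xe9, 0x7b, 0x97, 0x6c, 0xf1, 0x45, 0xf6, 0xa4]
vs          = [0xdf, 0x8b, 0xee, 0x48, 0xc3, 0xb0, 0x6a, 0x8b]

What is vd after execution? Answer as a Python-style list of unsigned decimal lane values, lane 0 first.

vd = [54, 4294967295, 121, 4294967295, 241, 69, 246, 164]

lanes per group: 128·2/32 = 8
AVL=4 ≤ VLMAX=8, so vl = 4
vd[0] xor(0xe9,0xdf) -> 0x36
vd[1] mask-off/ones -> 0xffffffff
vd[2] xor(0x97,0xee) -> 0x79
vd[3] mask-off/ones -> 0xffffffff
vd[4] tail/keep -> 0xf1
vd[5] tail/keep -> 0x45
vd[6] tail/keep -> 0xf6
vd[7] tail/keep -> 0xa4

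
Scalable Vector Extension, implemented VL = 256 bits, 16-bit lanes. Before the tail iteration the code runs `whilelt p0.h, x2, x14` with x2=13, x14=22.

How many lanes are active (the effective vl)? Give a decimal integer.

vl = 9

register lanes = 256/16 = 16
active while 13+j < 22, i.e. j ∈ [0,9) capped at 16 ⇒ 9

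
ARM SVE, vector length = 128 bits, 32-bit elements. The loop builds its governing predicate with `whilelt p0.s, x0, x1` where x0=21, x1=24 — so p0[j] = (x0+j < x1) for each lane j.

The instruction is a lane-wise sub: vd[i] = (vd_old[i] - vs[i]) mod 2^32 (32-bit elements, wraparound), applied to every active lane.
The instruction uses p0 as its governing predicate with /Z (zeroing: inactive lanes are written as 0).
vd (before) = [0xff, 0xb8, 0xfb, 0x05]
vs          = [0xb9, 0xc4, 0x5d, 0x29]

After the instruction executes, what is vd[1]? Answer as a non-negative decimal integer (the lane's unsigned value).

vd[1] = 4294967284

lane count: 128 div 32 = 4
active while 21+j < 24, i.e. j ∈ [0,3) capped at 4 ⇒ 3
vd[0] sub(0xff,0xb9) -> 0x46
vd[1] sub(0xb8,0xc4) -> 0xfffffff4
vd[2] sub(0xfb,0x5d) -> 0x9e
vd[3] tail/zero -> 0x00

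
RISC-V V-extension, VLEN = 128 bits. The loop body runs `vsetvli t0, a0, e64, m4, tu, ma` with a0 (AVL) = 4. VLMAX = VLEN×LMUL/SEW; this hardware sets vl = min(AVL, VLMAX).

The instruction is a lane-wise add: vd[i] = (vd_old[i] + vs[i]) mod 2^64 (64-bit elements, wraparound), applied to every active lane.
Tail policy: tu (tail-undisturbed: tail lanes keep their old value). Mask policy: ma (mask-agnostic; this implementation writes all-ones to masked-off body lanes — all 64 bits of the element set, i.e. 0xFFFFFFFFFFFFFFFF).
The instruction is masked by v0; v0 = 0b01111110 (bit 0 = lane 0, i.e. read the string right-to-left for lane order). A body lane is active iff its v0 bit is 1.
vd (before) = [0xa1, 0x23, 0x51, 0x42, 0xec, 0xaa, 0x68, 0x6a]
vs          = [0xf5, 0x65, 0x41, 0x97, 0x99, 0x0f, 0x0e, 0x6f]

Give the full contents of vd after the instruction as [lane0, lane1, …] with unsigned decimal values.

vd = [18446744073709551615, 136, 146, 217, 236, 170, 104, 106]

VLMAX = (128 × 4) / 64 = 8 lanes
vl = min(AVL, VLMAX) = min(4, 8) = 4
lane  0: mask-off/ones ⇒ 0xffffffffffffffff
lane  1: add(0x23,0x65) ⇒ 0x88
lane  2: add(0x51,0x41) ⇒ 0x92
lane  3: add(0x42,0x97) ⇒ 0xd9
lane  4: tail/keep ⇒ 0xec
lane  5: tail/keep ⇒ 0xaa
lane  6: tail/keep ⇒ 0x68
lane  7: tail/keep ⇒ 0x6a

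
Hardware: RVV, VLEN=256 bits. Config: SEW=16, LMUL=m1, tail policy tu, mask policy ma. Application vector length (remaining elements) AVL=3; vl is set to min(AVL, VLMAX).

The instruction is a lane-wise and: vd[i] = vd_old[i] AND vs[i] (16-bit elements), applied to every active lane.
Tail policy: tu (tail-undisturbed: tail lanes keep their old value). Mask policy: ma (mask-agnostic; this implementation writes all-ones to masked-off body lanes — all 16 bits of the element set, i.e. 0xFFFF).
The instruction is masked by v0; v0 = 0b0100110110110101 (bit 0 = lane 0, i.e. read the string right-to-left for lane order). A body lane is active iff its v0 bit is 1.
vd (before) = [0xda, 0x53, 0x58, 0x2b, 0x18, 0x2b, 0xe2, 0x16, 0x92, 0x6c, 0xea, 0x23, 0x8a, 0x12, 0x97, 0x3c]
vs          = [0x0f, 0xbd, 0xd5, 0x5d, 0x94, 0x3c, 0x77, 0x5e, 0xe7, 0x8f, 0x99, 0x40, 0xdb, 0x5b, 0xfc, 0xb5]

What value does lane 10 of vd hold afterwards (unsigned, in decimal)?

vd[10] = 234

VLMAX = VLEN×LMUL/SEW = 256×1/16 = 16
AVL=3 ≤ VLMAX=16, so vl = 3
lane  0: and(0xda,0x0f) ⇒ 0x0a
lane  1: mask-off/ones ⇒ 0xffff
lane  2: and(0x58,0xd5) ⇒ 0x50
lane  3: tail/keep ⇒ 0x2b
lane  4: tail/keep ⇒ 0x18
lane  5: tail/keep ⇒ 0x2b
lane  6: tail/keep ⇒ 0xe2
lane  7: tail/keep ⇒ 0x16
lane  8: tail/keep ⇒ 0x92
lane  9: tail/keep ⇒ 0x6c
lane 10: tail/keep ⇒ 0xea
lane 11: tail/keep ⇒ 0x23
lane 12: tail/keep ⇒ 0x8a
lane 13: tail/keep ⇒ 0x12
lane 14: tail/keep ⇒ 0x97
lane 15: tail/keep ⇒ 0x3c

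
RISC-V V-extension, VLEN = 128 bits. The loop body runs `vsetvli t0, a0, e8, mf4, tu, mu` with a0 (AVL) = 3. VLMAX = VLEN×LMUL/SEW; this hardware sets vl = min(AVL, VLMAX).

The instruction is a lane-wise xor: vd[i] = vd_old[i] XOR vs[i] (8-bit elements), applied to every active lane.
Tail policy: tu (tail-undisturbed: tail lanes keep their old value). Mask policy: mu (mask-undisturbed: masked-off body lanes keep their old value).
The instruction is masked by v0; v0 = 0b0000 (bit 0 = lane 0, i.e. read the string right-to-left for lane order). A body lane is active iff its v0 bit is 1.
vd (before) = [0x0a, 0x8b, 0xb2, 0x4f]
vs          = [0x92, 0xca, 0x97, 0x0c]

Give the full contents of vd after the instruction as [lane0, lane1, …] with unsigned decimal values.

vd = [10, 139, 178, 79]

VLMAX = (128 × 1/4) / 8 = 4 lanes
vl = min(AVL, VLMAX) = min(3, 4) = 3
[0] mask-off/keep = 0x0a
[1] mask-off/keep = 0x8b
[2] mask-off/keep = 0xb2
[3] tail/keep = 0x4f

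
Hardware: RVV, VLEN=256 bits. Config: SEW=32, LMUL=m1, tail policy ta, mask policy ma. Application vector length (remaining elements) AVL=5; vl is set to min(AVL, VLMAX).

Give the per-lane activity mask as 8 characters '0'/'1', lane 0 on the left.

VLMAX = (256 × 1) / 32 = 8 lanes
vl ← min(5, 8) = 5
bits (lane 0 leftmost): 11111000

predicate = 11111000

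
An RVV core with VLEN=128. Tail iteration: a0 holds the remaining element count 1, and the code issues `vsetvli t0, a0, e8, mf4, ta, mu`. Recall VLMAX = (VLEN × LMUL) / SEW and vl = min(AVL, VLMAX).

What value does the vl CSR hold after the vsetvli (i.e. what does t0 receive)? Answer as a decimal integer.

lanes per group: 128·1/4/8 = 4
AVL=1 ≤ VLMAX=4, so vl = 1

vl = 1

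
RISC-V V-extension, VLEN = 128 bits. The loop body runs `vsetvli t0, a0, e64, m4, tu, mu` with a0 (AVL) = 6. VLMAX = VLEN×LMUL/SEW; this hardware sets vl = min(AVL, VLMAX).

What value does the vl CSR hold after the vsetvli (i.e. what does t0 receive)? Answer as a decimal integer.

vl = 6

VLMAX = VLEN×LMUL/SEW = 128×4/64 = 8
vl ← min(6, 8) = 6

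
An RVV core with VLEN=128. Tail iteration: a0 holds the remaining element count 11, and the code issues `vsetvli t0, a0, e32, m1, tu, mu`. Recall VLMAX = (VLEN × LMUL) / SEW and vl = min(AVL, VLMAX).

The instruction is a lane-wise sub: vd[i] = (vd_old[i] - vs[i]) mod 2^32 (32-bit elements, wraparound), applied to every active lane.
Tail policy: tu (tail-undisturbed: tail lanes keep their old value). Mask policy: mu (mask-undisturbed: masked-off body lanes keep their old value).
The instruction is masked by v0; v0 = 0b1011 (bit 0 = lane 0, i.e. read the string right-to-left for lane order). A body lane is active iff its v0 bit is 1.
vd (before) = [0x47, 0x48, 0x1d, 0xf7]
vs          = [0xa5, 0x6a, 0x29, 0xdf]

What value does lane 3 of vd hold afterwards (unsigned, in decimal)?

VLMAX = VLEN×LMUL/SEW = 128×1/32 = 4
AVL=11 > VLMAX=4, so vl = 4
lane  0: sub(0x47,0xa5) ⇒ 0xffffffa2
lane  1: sub(0x48,0x6a) ⇒ 0xffffffde
lane  2: mask-off/keep ⇒ 0x1d
lane  3: sub(0xf7,0xdf) ⇒ 0x18

vd[3] = 24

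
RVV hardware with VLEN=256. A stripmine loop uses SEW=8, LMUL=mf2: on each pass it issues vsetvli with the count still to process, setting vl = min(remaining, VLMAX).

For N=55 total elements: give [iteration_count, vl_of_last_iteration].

[iterations, last_vl] = [4, 7]

VLMAX = VLEN×LMUL/SEW = 256×1/2/8 = 16
55 elements at 16/iter → 4 passes, remainder 7 on the last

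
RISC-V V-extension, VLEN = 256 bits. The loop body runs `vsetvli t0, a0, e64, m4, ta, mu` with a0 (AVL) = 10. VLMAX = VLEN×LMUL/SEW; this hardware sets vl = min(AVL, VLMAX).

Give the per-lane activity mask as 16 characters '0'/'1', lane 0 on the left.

predicate = 1111111111000000

VLMAX = (256 × 4) / 64 = 16 lanes
vl ← min(10, 16) = 10
bits (lane 0 leftmost): 1111111111000000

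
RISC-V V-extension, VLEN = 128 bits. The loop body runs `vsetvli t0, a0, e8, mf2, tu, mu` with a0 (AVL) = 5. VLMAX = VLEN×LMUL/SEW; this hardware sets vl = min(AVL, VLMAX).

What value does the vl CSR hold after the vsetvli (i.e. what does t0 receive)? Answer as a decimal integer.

vl = 5

VLMAX = (128 × 1/2) / 8 = 8 lanes
AVL=5 ≤ VLMAX=8, so vl = 5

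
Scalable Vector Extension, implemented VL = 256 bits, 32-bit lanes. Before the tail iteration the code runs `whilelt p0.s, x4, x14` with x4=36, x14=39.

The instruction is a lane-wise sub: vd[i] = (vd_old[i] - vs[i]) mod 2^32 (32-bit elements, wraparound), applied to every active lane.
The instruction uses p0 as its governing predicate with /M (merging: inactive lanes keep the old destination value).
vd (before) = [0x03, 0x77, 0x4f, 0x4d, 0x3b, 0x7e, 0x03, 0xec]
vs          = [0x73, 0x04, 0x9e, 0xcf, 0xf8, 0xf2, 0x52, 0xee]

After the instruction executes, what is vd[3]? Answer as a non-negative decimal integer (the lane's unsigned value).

vd[3] = 77

256-bit reg / 32-bit elem → 8 lanes
p0[j] = (36+j < 39); true for j=0..2 → 3 lanes set
  i=0: sub(0x03,0x73) → 4294967184
  i=1: sub(0x77,0x04) → 115
  i=2: sub(0x4f,0x9e) → 4294967217
  i=3: tail/keep → 77
  i=4: tail/keep → 59
  i=5: tail/keep → 126
  i=6: tail/keep → 3
  i=7: tail/keep → 236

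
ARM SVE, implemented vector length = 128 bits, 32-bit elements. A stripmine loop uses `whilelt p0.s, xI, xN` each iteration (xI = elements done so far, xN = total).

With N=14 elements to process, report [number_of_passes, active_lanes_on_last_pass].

[iterations, last_vl] = [4, 2]

lane count: 128 div 32 = 4
iterations = ceil(14/4) = 4; final-pass vl = 2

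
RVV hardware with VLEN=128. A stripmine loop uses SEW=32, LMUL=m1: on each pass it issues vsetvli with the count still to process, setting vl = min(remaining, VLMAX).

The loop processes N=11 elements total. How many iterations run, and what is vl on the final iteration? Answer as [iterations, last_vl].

[iterations, last_vl] = [3, 3]

VLMAX = (128 × 1) / 32 = 4 lanes
N=11: ⌈11/4⌉ = 3 iters; last vl = 11 − 2×4 = 3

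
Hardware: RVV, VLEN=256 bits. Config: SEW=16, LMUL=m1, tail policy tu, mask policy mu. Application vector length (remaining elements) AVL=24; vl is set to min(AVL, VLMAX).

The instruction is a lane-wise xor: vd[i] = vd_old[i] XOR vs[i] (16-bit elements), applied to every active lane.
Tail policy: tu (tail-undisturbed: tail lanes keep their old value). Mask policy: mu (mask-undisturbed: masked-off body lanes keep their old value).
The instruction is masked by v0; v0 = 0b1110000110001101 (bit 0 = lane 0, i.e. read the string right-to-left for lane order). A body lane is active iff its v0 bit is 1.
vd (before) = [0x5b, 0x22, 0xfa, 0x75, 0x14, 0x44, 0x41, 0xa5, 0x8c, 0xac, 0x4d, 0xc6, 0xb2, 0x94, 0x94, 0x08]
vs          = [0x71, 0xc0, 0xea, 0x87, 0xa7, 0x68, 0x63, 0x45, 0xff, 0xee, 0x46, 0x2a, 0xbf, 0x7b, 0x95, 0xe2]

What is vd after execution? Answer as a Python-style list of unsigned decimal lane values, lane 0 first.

lanes per group: 256·1/16 = 16
AVL=24 > VLMAX=16, so vl = 16
[0] xor(0x5b,0x71) = 0x2a
[1] mask-off/keep = 0x22
[2] xor(0xfa,0xea) = 0x10
[3] xor(0x75,0x87) = 0xf2
[4] mask-off/keep = 0x14
[5] mask-off/keep = 0x44
[6] mask-off/keep = 0x41
[7] xor(0xa5,0x45) = 0xe0
[8] xor(0x8c,0xff) = 0x73
[9] mask-off/keep = 0xac
[10] mask-off/keep = 0x4d
[11] mask-off/keep = 0xc6
[12] mask-off/keep = 0xb2
[13] xor(0x94,0x7b) = 0xef
[14] xor(0x94,0x95) = 0x01
[15] xor(0x08,0xe2) = 0xea

vd = [42, 34, 16, 242, 20, 68, 65, 224, 115, 172, 77, 198, 178, 239, 1, 234]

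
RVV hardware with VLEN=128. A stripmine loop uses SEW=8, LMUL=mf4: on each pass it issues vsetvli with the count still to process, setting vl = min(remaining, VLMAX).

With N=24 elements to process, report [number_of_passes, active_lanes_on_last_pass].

[iterations, last_vl] = [6, 4]

VLMAX = VLEN×LMUL/SEW = 128×1/4/8 = 4
N=24: ⌈24/4⌉ = 6 iters; last vl = 24 − 5×4 = 4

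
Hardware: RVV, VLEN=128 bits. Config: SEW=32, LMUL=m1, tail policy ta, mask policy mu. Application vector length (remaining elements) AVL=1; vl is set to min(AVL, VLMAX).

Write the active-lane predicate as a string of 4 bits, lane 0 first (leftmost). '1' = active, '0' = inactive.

predicate = 1000

VLMAX = VLEN×LMUL/SEW = 128×1/32 = 4
vl = min(AVL, VLMAX) = min(1, 4) = 1
bits (lane 0 leftmost): 1000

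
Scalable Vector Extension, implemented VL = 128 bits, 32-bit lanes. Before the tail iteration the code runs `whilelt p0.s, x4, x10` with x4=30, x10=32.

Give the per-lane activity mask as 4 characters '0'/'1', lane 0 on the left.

register lanes = 128/32 = 4
active while 30+j < 32, i.e. j ∈ [0,2) capped at 4 ⇒ 2
bits (lane 0 leftmost): 1100

predicate = 1100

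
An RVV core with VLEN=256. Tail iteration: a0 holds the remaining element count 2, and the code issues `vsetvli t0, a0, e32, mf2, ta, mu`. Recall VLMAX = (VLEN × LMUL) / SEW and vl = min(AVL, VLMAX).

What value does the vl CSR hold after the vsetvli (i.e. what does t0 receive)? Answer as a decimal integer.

vl = 2

VLMAX = VLEN×LMUL/SEW = 256×1/2/32 = 4
vl = min(AVL, VLMAX) = min(2, 4) = 2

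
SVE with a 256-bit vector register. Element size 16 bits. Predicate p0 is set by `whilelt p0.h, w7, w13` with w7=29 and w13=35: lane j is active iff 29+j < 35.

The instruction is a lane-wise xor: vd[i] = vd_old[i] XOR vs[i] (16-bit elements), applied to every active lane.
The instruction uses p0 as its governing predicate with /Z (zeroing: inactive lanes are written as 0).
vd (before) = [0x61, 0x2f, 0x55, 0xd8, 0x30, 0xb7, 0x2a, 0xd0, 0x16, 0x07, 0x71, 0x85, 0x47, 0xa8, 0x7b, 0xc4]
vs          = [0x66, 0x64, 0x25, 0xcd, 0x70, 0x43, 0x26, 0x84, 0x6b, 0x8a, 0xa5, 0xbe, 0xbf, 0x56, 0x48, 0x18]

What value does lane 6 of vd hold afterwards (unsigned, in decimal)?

lane count: 256 div 16 = 16
whilelt: lane j active iff 29+j < 35 → j < 6 → 6 active
[0] xor(0x61,0x66) = 0x07
[1] xor(0x2f,0x64) = 0x4b
[2] xor(0x55,0x25) = 0x70
[3] xor(0xd8,0xcd) = 0x15
[4] xor(0x30,0x70) = 0x40
[5] xor(0xb7,0x43) = 0xf4
[6] tail/zero = 0x00
[7] tail/zero = 0x00
[8] tail/zero = 0x00
[9] tail/zero = 0x00
[10] tail/zero = 0x00
[11] tail/zero = 0x00
[12] tail/zero = 0x00
[13] tail/zero = 0x00
[14] tail/zero = 0x00
[15] tail/zero = 0x00

vd[6] = 0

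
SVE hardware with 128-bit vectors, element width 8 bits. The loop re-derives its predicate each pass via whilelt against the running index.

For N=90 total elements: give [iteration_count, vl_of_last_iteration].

[iterations, last_vl] = [6, 10]

128-bit reg / 8-bit elem → 16 lanes
90 elements at 16/iter → 6 passes, remainder 10 on the last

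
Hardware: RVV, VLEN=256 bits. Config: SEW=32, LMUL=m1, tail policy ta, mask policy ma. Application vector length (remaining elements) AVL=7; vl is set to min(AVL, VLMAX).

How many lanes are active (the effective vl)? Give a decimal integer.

lanes per group: 256·1/32 = 8
vl = min(AVL, VLMAX) = min(7, 8) = 7

vl = 7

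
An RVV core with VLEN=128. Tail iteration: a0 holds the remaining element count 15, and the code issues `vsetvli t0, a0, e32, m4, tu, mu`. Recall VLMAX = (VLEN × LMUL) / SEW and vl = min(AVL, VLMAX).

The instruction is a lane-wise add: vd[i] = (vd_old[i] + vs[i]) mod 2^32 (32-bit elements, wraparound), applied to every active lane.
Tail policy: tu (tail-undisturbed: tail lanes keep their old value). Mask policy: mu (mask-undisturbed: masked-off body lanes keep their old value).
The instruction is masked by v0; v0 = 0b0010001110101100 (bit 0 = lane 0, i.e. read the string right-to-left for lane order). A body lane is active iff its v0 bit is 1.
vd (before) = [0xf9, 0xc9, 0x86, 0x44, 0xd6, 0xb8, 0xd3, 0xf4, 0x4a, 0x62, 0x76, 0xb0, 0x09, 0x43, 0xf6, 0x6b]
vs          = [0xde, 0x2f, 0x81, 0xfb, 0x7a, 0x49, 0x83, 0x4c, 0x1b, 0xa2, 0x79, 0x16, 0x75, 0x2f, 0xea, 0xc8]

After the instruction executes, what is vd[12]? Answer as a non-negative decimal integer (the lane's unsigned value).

vd[12] = 9

VLMAX = (128 × 4) / 32 = 16 lanes
AVL=15 ≤ VLMAX=16, so vl = 15
[0] mask-off/keep = 0xf9
[1] mask-off/keep = 0xc9
[2] add(0x86,0x81) = 0x107
[3] add(0x44,0xfb) = 0x13f
[4] mask-off/keep = 0xd6
[5] add(0xb8,0x49) = 0x101
[6] mask-off/keep = 0xd3
[7] add(0xf4,0x4c) = 0x140
[8] add(0x4a,0x1b) = 0x65
[9] add(0x62,0xa2) = 0x104
[10] mask-off/keep = 0x76
[11] mask-off/keep = 0xb0
[12] mask-off/keep = 0x09
[13] add(0x43,0x2f) = 0x72
[14] mask-off/keep = 0xf6
[15] tail/keep = 0x6b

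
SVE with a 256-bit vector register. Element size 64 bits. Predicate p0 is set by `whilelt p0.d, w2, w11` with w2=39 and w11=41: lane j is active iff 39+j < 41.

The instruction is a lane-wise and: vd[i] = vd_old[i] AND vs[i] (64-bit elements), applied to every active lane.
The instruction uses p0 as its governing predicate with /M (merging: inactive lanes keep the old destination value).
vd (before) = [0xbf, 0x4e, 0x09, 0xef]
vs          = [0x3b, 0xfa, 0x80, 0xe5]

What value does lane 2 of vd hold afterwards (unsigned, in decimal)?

vd[2] = 9

lane count: 256 div 64 = 4
p0[j] = (39+j < 41); true for j=0..1 → 2 lanes set
vd[0] and(0xbf,0x3b) -> 0x3b
vd[1] and(0x4e,0xfa) -> 0x4a
vd[2] tail/keep -> 0x09
vd[3] tail/keep -> 0xef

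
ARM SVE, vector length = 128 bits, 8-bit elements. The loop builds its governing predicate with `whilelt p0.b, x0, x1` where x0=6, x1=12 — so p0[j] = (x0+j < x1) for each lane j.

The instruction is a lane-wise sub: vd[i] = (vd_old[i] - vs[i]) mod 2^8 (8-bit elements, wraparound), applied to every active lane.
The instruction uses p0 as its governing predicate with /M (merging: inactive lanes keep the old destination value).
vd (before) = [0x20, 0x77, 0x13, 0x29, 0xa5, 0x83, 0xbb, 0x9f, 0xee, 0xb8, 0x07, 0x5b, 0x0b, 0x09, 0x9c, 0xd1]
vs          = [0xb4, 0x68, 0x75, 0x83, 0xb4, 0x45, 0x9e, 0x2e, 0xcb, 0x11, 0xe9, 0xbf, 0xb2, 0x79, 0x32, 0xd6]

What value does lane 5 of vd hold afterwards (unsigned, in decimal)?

register lanes = 128/8 = 16
active while 6+j < 12, i.e. j ∈ [0,6) capped at 16 ⇒ 6
[0] sub(0x20,0xb4) = 0x6c
[1] sub(0x77,0x68) = 0x0f
[2] sub(0x13,0x75) = 0x9e
[3] sub(0x29,0x83) = 0xa6
[4] sub(0xa5,0xb4) = 0xf1
[5] sub(0x83,0x45) = 0x3e
[6] tail/keep = 0xbb
[7] tail/keep = 0x9f
[8] tail/keep = 0xee
[9] tail/keep = 0xb8
[10] tail/keep = 0x07
[11] tail/keep = 0x5b
[12] tail/keep = 0x0b
[13] tail/keep = 0x09
[14] tail/keep = 0x9c
[15] tail/keep = 0xd1

vd[5] = 62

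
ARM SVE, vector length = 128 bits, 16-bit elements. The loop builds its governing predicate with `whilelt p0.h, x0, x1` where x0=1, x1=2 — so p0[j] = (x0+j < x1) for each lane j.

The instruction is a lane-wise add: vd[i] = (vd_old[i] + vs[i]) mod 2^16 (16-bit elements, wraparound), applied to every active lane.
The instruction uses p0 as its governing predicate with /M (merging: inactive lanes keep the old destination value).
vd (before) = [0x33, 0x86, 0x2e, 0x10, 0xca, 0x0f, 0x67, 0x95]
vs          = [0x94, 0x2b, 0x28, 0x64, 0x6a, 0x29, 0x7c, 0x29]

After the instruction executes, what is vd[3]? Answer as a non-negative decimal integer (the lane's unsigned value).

vd[3] = 16

register lanes = 128/16 = 8
p0[j] = (1+j < 2); true for j=0..0 → 1 lanes set
vd[0] add(0x33,0x94) -> 0xc7
vd[1] tail/keep -> 0x86
vd[2] tail/keep -> 0x2e
vd[3] tail/keep -> 0x10
vd[4] tail/keep -> 0xca
vd[5] tail/keep -> 0x0f
vd[6] tail/keep -> 0x67
vd[7] tail/keep -> 0x95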